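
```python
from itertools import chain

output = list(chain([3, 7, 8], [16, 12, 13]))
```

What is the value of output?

Step 1: chain() concatenates iterables: [3, 7, 8] + [16, 12, 13].
Therefore output = [3, 7, 8, 16, 12, 13].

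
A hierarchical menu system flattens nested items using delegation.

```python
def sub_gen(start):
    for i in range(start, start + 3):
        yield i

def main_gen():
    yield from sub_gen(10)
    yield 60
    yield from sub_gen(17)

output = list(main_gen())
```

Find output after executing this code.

Step 1: main_gen() delegates to sub_gen(10):
  yield 10
  yield 11
  yield 12
Step 2: yield 60
Step 3: Delegates to sub_gen(17):
  yield 17
  yield 18
  yield 19
Therefore output = [10, 11, 12, 60, 17, 18, 19].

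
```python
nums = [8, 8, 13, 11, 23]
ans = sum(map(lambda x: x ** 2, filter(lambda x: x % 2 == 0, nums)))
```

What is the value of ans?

Step 1: Filter even numbers from [8, 8, 13, 11, 23]: [8, 8]
Step 2: Square each: [64, 64]
Step 3: Sum = 128.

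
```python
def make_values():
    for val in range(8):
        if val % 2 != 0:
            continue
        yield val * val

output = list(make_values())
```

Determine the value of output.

Step 1: Only yield val**2 when val is divisible by 2:
  val=0: 0 % 2 == 0, yield 0**2 = 0
  val=2: 2 % 2 == 0, yield 2**2 = 4
  val=4: 4 % 2 == 0, yield 4**2 = 16
  val=6: 6 % 2 == 0, yield 6**2 = 36
Therefore output = [0, 4, 16, 36].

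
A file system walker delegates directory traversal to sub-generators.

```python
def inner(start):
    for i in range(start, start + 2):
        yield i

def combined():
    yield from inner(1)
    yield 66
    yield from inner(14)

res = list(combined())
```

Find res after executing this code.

Step 1: combined() delegates to inner(1):
  yield 1
  yield 2
Step 2: yield 66
Step 3: Delegates to inner(14):
  yield 14
  yield 15
Therefore res = [1, 2, 66, 14, 15].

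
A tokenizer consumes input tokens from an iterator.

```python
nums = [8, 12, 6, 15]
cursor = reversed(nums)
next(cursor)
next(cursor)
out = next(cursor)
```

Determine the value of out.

Step 1: reversed([8, 12, 6, 15]) gives iterator: [15, 6, 12, 8].
Step 2: First next() = 15, second next() = 6.
Step 3: Third next() = 12.
Therefore out = 12.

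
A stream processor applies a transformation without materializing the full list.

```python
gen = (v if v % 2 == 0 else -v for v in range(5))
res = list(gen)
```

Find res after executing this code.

Step 1: For each v in range(5), yield v if even, else -v:
  v=0: even, yield 0
  v=1: odd, yield -1
  v=2: even, yield 2
  v=3: odd, yield -3
  v=4: even, yield 4
Therefore res = [0, -1, 2, -3, 4].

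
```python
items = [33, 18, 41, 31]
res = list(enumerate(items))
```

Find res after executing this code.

Step 1: enumerate pairs each element with its index:
  (0, 33)
  (1, 18)
  (2, 41)
  (3, 31)
Therefore res = [(0, 33), (1, 18), (2, 41), (3, 31)].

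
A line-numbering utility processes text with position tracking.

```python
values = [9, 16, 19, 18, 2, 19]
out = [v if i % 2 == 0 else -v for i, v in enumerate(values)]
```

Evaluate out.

Step 1: For each (i, v), keep v if i is even, negate if odd:
  i=0 (even): keep 9
  i=1 (odd): negate to -16
  i=2 (even): keep 19
  i=3 (odd): negate to -18
  i=4 (even): keep 2
  i=5 (odd): negate to -19
Therefore out = [9, -16, 19, -18, 2, -19].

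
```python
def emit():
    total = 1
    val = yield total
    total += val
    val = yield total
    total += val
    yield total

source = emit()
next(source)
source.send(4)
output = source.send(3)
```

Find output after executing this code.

Step 1: next() -> yield total=1.
Step 2: send(4) -> val=4, total = 1+4 = 5, yield 5.
Step 3: send(3) -> val=3, total = 5+3 = 8, yield 8.
Therefore output = 8.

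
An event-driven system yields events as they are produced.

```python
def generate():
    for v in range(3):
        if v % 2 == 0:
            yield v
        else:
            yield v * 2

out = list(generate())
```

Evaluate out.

Step 1: For each v in range(3), yield v if even, else v*2:
  v=0 (even): yield 0
  v=1 (odd): yield 1*2 = 2
  v=2 (even): yield 2
Therefore out = [0, 2, 2].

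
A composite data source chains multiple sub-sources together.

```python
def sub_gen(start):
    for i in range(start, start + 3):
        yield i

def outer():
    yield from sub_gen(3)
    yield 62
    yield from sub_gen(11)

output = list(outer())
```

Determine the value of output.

Step 1: outer() delegates to sub_gen(3):
  yield 3
  yield 4
  yield 5
Step 2: yield 62
Step 3: Delegates to sub_gen(11):
  yield 11
  yield 12
  yield 13
Therefore output = [3, 4, 5, 62, 11, 12, 13].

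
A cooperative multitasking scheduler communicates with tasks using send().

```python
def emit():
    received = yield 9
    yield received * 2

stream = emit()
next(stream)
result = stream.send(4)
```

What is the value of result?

Step 1: next(stream) advances to first yield, producing 9.
Step 2: send(4) resumes, received = 4.
Step 3: yield received * 2 = 4 * 2 = 8.
Therefore result = 8.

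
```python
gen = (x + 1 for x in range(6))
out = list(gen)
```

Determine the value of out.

Step 1: For each x in range(6), compute x+1:
  x=0: 0+1 = 1
  x=1: 1+1 = 2
  x=2: 2+1 = 3
  x=3: 3+1 = 4
  x=4: 4+1 = 5
  x=5: 5+1 = 6
Therefore out = [1, 2, 3, 4, 5, 6].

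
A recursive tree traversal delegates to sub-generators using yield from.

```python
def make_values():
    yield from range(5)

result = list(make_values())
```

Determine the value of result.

Step 1: yield from delegates to the iterable, yielding each element.
Step 2: Collected values: [0, 1, 2, 3, 4].
Therefore result = [0, 1, 2, 3, 4].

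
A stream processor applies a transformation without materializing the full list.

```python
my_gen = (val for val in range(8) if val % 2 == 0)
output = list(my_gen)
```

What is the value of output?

Step 1: Filter range(8) keeping only even values:
  val=0: even, included
  val=1: odd, excluded
  val=2: even, included
  val=3: odd, excluded
  val=4: even, included
  val=5: odd, excluded
  val=6: even, included
  val=7: odd, excluded
Therefore output = [0, 2, 4, 6].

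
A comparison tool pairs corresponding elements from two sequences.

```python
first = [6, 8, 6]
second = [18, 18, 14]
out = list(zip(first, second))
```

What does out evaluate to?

Step 1: zip pairs elements at same index:
  Index 0: (6, 18)
  Index 1: (8, 18)
  Index 2: (6, 14)
Therefore out = [(6, 18), (8, 18), (6, 14)].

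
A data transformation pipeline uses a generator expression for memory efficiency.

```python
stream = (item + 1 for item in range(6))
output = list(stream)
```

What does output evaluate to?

Step 1: For each item in range(6), compute item+1:
  item=0: 0+1 = 1
  item=1: 1+1 = 2
  item=2: 2+1 = 3
  item=3: 3+1 = 4
  item=4: 4+1 = 5
  item=5: 5+1 = 6
Therefore output = [1, 2, 3, 4, 5, 6].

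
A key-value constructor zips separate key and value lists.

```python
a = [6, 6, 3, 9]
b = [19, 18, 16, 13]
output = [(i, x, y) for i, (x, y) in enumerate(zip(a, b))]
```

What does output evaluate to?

Step 1: enumerate(zip(a, b)) gives index with paired elements:
  i=0: (6, 19)
  i=1: (6, 18)
  i=2: (3, 16)
  i=3: (9, 13)
Therefore output = [(0, 6, 19), (1, 6, 18), (2, 3, 16), (3, 9, 13)].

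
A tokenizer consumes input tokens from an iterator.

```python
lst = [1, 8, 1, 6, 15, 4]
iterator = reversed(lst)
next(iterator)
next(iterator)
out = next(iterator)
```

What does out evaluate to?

Step 1: reversed([1, 8, 1, 6, 15, 4]) gives iterator: [4, 15, 6, 1, 8, 1].
Step 2: First next() = 4, second next() = 15.
Step 3: Third next() = 6.
Therefore out = 6.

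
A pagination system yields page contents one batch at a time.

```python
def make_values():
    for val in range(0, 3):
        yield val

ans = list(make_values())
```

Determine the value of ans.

Step 1: The generator yields each value from range(0, 3).
Step 2: list() consumes all yields: [0, 1, 2].
Therefore ans = [0, 1, 2].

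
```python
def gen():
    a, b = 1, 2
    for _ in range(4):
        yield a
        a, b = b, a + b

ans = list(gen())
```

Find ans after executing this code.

Step 1: Fibonacci-like sequence starting with a=1, b=2:
  Iteration 1: yield a=1, then a,b = 2,3
  Iteration 2: yield a=2, then a,b = 3,5
  Iteration 3: yield a=3, then a,b = 5,8
  Iteration 4: yield a=5, then a,b = 8,13
Therefore ans = [1, 2, 3, 5].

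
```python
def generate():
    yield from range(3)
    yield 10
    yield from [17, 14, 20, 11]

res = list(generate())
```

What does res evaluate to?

Step 1: Trace yields in order:
  yield 0
  yield 1
  yield 2
  yield 10
  yield 17
  yield 14
  yield 20
  yield 11
Therefore res = [0, 1, 2, 10, 17, 14, 20, 11].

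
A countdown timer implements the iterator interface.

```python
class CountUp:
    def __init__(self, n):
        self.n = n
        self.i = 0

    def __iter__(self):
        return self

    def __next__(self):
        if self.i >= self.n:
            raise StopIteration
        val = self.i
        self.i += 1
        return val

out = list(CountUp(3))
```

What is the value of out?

Step 1: CountUp(3) creates an iterator counting 0 to 2.
Step 2: list() consumes all values: [0, 1, 2].
Therefore out = [0, 1, 2].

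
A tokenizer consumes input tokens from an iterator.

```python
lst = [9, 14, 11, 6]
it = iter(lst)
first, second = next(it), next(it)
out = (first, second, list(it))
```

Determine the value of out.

Step 1: Create iterator over [9, 14, 11, 6].
Step 2: first = 9, second = 14.
Step 3: Remaining elements: [11, 6].
Therefore out = (9, 14, [11, 6]).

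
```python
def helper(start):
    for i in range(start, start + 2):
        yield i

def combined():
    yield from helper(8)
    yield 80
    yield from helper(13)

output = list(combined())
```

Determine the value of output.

Step 1: combined() delegates to helper(8):
  yield 8
  yield 9
Step 2: yield 80
Step 3: Delegates to helper(13):
  yield 13
  yield 14
Therefore output = [8, 9, 80, 13, 14].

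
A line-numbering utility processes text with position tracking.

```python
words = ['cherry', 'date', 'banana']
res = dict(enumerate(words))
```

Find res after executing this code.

Step 1: enumerate pairs indices with words:
  0 -> 'cherry'
  1 -> 'date'
  2 -> 'banana'
Therefore res = {0: 'cherry', 1: 'date', 2: 'banana'}.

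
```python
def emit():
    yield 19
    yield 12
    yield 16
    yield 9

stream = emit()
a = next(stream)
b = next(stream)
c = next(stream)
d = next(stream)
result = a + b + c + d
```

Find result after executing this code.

Step 1: Create generator and consume all values:
  a = next(stream) = 19
  b = next(stream) = 12
  c = next(stream) = 16
  d = next(stream) = 9
Step 2: result = 19 + 12 + 16 + 9 = 56.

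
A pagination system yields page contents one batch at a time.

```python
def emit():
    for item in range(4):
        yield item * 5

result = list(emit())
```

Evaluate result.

Step 1: For each item in range(4), yield item * 5:
  item=0: yield 0 * 5 = 0
  item=1: yield 1 * 5 = 5
  item=2: yield 2 * 5 = 10
  item=3: yield 3 * 5 = 15
Therefore result = [0, 5, 10, 15].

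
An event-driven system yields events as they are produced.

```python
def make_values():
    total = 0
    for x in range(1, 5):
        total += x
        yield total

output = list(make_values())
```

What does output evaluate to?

Step 1: Generator accumulates running sum:
  x=1: total = 1, yield 1
  x=2: total = 3, yield 3
  x=3: total = 6, yield 6
  x=4: total = 10, yield 10
Therefore output = [1, 3, 6, 10].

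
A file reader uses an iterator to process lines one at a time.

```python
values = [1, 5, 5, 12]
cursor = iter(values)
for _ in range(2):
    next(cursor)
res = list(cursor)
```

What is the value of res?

Step 1: Create iterator over [1, 5, 5, 12].
Step 2: Advance 2 positions (consuming [1, 5]).
Step 3: list() collects remaining elements: [5, 12].
Therefore res = [5, 12].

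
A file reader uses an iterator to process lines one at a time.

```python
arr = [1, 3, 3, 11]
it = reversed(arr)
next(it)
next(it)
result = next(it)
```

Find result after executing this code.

Step 1: reversed([1, 3, 3, 11]) gives iterator: [11, 3, 3, 1].
Step 2: First next() = 11, second next() = 3.
Step 3: Third next() = 3.
Therefore result = 3.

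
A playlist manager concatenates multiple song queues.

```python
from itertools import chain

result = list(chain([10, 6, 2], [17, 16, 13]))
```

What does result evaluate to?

Step 1: chain() concatenates iterables: [10, 6, 2] + [17, 16, 13].
Therefore result = [10, 6, 2, 17, 16, 13].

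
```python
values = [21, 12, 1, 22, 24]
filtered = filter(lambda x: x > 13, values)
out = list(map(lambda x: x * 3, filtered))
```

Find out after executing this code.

Step 1: Filter values for elements > 13:
  21: kept
  12: removed
  1: removed
  22: kept
  24: kept
Step 2: Map x * 3 on filtered [21, 22, 24]:
  21 -> 63
  22 -> 66
  24 -> 72
Therefore out = [63, 66, 72].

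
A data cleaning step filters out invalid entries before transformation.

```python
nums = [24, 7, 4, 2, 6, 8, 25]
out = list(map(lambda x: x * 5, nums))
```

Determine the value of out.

Step 1: Apply lambda x: x * 5 to each element:
  24 -> 120
  7 -> 35
  4 -> 20
  2 -> 10
  6 -> 30
  8 -> 40
  25 -> 125
Therefore out = [120, 35, 20, 10, 30, 40, 125].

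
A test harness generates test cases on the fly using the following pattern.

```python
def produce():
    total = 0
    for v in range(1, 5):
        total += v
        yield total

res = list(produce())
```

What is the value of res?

Step 1: Generator accumulates running sum:
  v=1: total = 1, yield 1
  v=2: total = 3, yield 3
  v=3: total = 6, yield 6
  v=4: total = 10, yield 10
Therefore res = [1, 3, 6, 10].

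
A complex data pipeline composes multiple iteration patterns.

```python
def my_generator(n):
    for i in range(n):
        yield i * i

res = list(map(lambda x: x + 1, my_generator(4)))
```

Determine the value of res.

Step 1: my_generator(4) yields squares: [0, 1, 4, 9].
Step 2: map adds 1 to each: [1, 2, 5, 10].
Therefore res = [1, 2, 5, 10].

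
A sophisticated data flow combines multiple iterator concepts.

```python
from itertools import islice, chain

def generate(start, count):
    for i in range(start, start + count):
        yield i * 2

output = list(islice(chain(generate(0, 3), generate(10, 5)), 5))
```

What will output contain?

Step 1: generate(0, 3) yields [0, 2, 4].
Step 2: generate(10, 5) yields [20, 22, 24, 26, 28].
Step 3: chain concatenates: [0, 2, 4, 20, 22, 24, 26, 28].
Step 4: islice takes first 5: [0, 2, 4, 20, 22].
Therefore output = [0, 2, 4, 20, 22].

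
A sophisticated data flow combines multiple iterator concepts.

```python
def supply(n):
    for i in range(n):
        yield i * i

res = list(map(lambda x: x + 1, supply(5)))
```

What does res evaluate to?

Step 1: supply(5) yields squares: [0, 1, 4, 9, 16].
Step 2: map adds 1 to each: [1, 2, 5, 10, 17].
Therefore res = [1, 2, 5, 10, 17].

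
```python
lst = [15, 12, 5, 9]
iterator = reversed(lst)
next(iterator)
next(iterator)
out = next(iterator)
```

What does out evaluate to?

Step 1: reversed([15, 12, 5, 9]) gives iterator: [9, 5, 12, 15].
Step 2: First next() = 9, second next() = 5.
Step 3: Third next() = 12.
Therefore out = 12.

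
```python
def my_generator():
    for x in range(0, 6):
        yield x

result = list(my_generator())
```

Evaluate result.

Step 1: The generator yields each value from range(0, 6).
Step 2: list() consumes all yields: [0, 1, 2, 3, 4, 5].
Therefore result = [0, 1, 2, 3, 4, 5].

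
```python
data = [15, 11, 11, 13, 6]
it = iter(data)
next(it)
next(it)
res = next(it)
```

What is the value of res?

Step 1: Create iterator over [15, 11, 11, 13, 6].
Step 2: next() consumes 15.
Step 3: next() consumes 11.
Step 4: next() returns 11.
Therefore res = 11.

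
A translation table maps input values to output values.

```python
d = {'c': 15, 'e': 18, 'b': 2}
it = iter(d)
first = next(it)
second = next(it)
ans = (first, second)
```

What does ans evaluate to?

Step 1: iter(d) iterates over keys: ['c', 'e', 'b'].
Step 2: first = next(it) = 'c', second = next(it) = 'e'.
Therefore ans = ('c', 'e').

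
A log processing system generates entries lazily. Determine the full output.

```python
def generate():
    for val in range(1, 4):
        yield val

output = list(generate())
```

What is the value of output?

Step 1: The generator yields each value from range(1, 4).
Step 2: list() consumes all yields: [1, 2, 3].
Therefore output = [1, 2, 3].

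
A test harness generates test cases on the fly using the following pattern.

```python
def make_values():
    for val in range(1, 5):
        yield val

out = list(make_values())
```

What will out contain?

Step 1: The generator yields each value from range(1, 5).
Step 2: list() consumes all yields: [1, 2, 3, 4].
Therefore out = [1, 2, 3, 4].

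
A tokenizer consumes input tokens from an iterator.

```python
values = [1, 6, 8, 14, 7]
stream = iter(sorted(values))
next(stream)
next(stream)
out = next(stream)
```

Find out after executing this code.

Step 1: sorted([1, 6, 8, 14, 7]) = [1, 6, 7, 8, 14].
Step 2: Create iterator and skip 2 elements.
Step 3: next() returns 7.
Therefore out = 7.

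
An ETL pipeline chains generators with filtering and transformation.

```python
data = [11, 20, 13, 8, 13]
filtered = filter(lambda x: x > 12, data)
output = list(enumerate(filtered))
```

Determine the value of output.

Step 1: Filter [11, 20, 13, 8, 13] for > 12: [20, 13, 13].
Step 2: enumerate re-indexes from 0: [(0, 20), (1, 13), (2, 13)].
Therefore output = [(0, 20), (1, 13), (2, 13)].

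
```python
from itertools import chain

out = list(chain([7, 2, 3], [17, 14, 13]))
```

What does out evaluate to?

Step 1: chain() concatenates iterables: [7, 2, 3] + [17, 14, 13].
Therefore out = [7, 2, 3, 17, 14, 13].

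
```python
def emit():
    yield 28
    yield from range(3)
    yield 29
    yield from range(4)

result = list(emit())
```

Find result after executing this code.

Step 1: Trace yields in order:
  yield 28
  yield 0
  yield 1
  yield 2
  yield 29
  yield 0
  yield 1
  yield 2
  yield 3
Therefore result = [28, 0, 1, 2, 29, 0, 1, 2, 3].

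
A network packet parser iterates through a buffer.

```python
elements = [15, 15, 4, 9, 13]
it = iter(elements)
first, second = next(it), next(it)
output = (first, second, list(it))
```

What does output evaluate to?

Step 1: Create iterator over [15, 15, 4, 9, 13].
Step 2: first = 15, second = 15.
Step 3: Remaining elements: [4, 9, 13].
Therefore output = (15, 15, [4, 9, 13]).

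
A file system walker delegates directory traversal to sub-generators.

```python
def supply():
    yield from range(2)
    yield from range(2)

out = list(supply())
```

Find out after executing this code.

Step 1: Trace yields in order:
  yield 0
  yield 1
  yield 0
  yield 1
Therefore out = [0, 1, 0, 1].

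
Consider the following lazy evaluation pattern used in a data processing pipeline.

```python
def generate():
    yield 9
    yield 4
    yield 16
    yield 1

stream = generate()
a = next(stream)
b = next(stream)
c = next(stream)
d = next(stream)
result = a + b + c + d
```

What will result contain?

Step 1: Create generator and consume all values:
  a = next(stream) = 9
  b = next(stream) = 4
  c = next(stream) = 16
  d = next(stream) = 1
Step 2: result = 9 + 4 + 16 + 1 = 30.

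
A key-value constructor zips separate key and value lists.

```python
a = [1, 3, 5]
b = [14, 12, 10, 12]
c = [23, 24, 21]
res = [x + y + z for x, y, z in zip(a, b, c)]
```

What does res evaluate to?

Step 1: zip three lists (truncates to shortest, len=3):
  1 + 14 + 23 = 38
  3 + 12 + 24 = 39
  5 + 10 + 21 = 36
Therefore res = [38, 39, 36].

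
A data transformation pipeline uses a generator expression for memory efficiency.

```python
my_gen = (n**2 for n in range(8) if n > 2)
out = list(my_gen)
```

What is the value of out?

Step 1: For range(8), keep n > 2, then square:
  n=0: 0 <= 2, excluded
  n=1: 1 <= 2, excluded
  n=2: 2 <= 2, excluded
  n=3: 3 > 2, yield 3**2 = 9
  n=4: 4 > 2, yield 4**2 = 16
  n=5: 5 > 2, yield 5**2 = 25
  n=6: 6 > 2, yield 6**2 = 36
  n=7: 7 > 2, yield 7**2 = 49
Therefore out = [9, 16, 25, 36, 49].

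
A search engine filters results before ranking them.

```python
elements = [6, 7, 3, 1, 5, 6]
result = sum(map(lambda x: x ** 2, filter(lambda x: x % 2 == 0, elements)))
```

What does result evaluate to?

Step 1: Filter even numbers from [6, 7, 3, 1, 5, 6]: [6, 6]
Step 2: Square each: [36, 36]
Step 3: Sum = 72.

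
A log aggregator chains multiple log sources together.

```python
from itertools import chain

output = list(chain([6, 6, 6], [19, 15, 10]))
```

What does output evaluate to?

Step 1: chain() concatenates iterables: [6, 6, 6] + [19, 15, 10].
Therefore output = [6, 6, 6, 19, 15, 10].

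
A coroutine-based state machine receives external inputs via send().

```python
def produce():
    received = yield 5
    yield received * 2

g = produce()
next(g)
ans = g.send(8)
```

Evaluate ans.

Step 1: next(g) advances to first yield, producing 5.
Step 2: send(8) resumes, received = 8.
Step 3: yield received * 2 = 8 * 2 = 16.
Therefore ans = 16.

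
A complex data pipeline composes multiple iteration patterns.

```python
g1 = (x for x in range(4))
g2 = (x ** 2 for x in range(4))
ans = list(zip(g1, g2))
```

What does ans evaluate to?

Step 1: g1 produces [0, 1, 2, 3].
Step 2: g2 produces [0, 1, 4, 9].
Step 3: zip pairs them: [(0, 0), (1, 1), (2, 4), (3, 9)].
Therefore ans = [(0, 0), (1, 1), (2, 4), (3, 9)].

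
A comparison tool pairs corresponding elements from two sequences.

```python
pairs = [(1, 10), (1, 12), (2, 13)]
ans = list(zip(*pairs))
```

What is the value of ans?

Step 1: zip(*pairs) transposes: unzips [(1, 10), (1, 12), (2, 13)] into separate sequences.
Step 2: First elements: (1, 1, 2), second elements: (10, 12, 13).
Therefore ans = [(1, 1, 2), (10, 12, 13)].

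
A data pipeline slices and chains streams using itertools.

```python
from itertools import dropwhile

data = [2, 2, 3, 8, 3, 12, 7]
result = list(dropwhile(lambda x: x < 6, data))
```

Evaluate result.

Step 1: dropwhile drops elements while < 6:
  2 < 6: dropped
  2 < 6: dropped
  3 < 6: dropped
  8: kept (dropping stopped)
Step 2: Remaining elements kept regardless of condition.
Therefore result = [8, 3, 12, 7].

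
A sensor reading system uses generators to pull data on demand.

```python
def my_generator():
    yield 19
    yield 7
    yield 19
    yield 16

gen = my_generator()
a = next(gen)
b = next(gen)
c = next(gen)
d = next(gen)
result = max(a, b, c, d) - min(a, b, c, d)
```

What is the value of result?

Step 1: Create generator and consume all values:
  a = next(gen) = 19
  b = next(gen) = 7
  c = next(gen) = 19
  d = next(gen) = 16
Step 2: max = 19, min = 7, result = 19 - 7 = 12.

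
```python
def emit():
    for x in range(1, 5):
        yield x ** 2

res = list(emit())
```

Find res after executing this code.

Step 1: For each x in range(1, 5), yield x**2:
  x=1: yield 1**2 = 1
  x=2: yield 2**2 = 4
  x=3: yield 3**2 = 9
  x=4: yield 4**2 = 16
Therefore res = [1, 4, 9, 16].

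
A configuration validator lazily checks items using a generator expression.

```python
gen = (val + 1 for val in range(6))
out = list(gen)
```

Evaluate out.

Step 1: For each val in range(6), compute val+1:
  val=0: 0+1 = 1
  val=1: 1+1 = 2
  val=2: 2+1 = 3
  val=3: 3+1 = 4
  val=4: 4+1 = 5
  val=5: 5+1 = 6
Therefore out = [1, 2, 3, 4, 5, 6].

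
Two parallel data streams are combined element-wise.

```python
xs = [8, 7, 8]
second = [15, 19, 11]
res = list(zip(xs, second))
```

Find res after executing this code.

Step 1: zip pairs elements at same index:
  Index 0: (8, 15)
  Index 1: (7, 19)
  Index 2: (8, 11)
Therefore res = [(8, 15), (7, 19), (8, 11)].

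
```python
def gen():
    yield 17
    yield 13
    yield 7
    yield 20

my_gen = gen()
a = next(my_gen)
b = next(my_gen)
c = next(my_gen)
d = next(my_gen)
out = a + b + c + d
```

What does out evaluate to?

Step 1: Create generator and consume all values:
  a = next(my_gen) = 17
  b = next(my_gen) = 13
  c = next(my_gen) = 7
  d = next(my_gen) = 20
Step 2: out = 17 + 13 + 7 + 20 = 57.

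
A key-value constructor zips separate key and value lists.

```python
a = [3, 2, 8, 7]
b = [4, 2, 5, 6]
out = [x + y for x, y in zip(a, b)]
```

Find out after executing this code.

Step 1: Add corresponding elements:
  3 + 4 = 7
  2 + 2 = 4
  8 + 5 = 13
  7 + 6 = 13
Therefore out = [7, 4, 13, 13].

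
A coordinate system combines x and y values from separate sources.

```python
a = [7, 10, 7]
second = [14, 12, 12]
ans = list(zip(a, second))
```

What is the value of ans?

Step 1: zip pairs elements at same index:
  Index 0: (7, 14)
  Index 1: (10, 12)
  Index 2: (7, 12)
Therefore ans = [(7, 14), (10, 12), (7, 12)].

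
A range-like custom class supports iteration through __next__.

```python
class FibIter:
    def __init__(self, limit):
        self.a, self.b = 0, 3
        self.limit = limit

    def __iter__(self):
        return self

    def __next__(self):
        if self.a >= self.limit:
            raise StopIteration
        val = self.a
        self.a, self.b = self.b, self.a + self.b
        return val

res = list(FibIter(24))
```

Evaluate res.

Step 1: Fibonacci-like sequence (a=0, b=3) until >= 24:
  Yield 0, then a,b = 3,3
  Yield 3, then a,b = 3,6
  Yield 3, then a,b = 6,9
  Yield 6, then a,b = 9,15
  Yield 9, then a,b = 15,24
  Yield 15, then a,b = 24,39
Step 2: 24 >= 24, stop.
Therefore res = [0, 3, 3, 6, 9, 15].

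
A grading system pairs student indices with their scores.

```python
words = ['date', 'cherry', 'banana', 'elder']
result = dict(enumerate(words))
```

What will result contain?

Step 1: enumerate pairs indices with words:
  0 -> 'date'
  1 -> 'cherry'
  2 -> 'banana'
  3 -> 'elder'
Therefore result = {0: 'date', 1: 'cherry', 2: 'banana', 3: 'elder'}.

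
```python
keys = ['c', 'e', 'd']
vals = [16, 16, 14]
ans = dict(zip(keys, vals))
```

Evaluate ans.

Step 1: zip pairs keys with values:
  'c' -> 16
  'e' -> 16
  'd' -> 14
Therefore ans = {'c': 16, 'e': 16, 'd': 14}.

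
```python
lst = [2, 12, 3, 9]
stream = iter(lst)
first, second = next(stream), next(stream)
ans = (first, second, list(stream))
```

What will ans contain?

Step 1: Create iterator over [2, 12, 3, 9].
Step 2: first = 2, second = 12.
Step 3: Remaining elements: [3, 9].
Therefore ans = (2, 12, [3, 9]).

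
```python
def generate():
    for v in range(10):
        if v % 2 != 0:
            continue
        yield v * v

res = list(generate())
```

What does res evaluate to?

Step 1: Only yield v**2 when v is divisible by 2:
  v=0: 0 % 2 == 0, yield 0**2 = 0
  v=2: 2 % 2 == 0, yield 2**2 = 4
  v=4: 4 % 2 == 0, yield 4**2 = 16
  v=6: 6 % 2 == 0, yield 6**2 = 36
  v=8: 8 % 2 == 0, yield 8**2 = 64
Therefore res = [0, 4, 16, 36, 64].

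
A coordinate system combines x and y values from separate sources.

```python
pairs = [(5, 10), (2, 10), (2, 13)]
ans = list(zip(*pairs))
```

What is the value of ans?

Step 1: zip(*pairs) transposes: unzips [(5, 10), (2, 10), (2, 13)] into separate sequences.
Step 2: First elements: (5, 2, 2), second elements: (10, 10, 13).
Therefore ans = [(5, 2, 2), (10, 10, 13)].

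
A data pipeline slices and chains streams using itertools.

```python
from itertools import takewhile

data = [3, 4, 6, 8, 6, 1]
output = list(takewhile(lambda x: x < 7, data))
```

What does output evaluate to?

Step 1: takewhile stops at first element >= 7:
  3 < 7: take
  4 < 7: take
  6 < 7: take
  8 >= 7: stop
Therefore output = [3, 4, 6].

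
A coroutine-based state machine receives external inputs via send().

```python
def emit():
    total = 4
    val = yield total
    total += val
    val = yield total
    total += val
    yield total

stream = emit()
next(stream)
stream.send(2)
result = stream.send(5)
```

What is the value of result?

Step 1: next() -> yield total=4.
Step 2: send(2) -> val=2, total = 4+2 = 6, yield 6.
Step 3: send(5) -> val=5, total = 6+5 = 11, yield 11.
Therefore result = 11.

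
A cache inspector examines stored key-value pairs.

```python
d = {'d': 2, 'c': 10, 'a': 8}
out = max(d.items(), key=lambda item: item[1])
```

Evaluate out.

Step 1: Find item with maximum value:
  ('d', 2)
  ('c', 10)
  ('a', 8)
Step 2: Maximum value is 10 at key 'c'.
Therefore out = ('c', 10).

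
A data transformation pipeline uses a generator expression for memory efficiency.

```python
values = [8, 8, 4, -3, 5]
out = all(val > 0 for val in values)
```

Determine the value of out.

Step 1: Check val > 0 for each element in [8, 8, 4, -3, 5]:
  8 > 0: True
  8 > 0: True
  4 > 0: True
  -3 > 0: False
  5 > 0: True
Step 2: all() returns False.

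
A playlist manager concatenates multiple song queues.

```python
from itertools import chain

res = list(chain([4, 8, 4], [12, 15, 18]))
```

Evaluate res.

Step 1: chain() concatenates iterables: [4, 8, 4] + [12, 15, 18].
Therefore res = [4, 8, 4, 12, 15, 18].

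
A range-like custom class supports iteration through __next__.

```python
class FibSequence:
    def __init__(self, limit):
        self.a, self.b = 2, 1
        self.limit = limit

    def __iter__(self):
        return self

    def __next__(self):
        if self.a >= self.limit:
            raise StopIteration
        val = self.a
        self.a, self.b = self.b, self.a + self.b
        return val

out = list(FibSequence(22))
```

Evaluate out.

Step 1: Fibonacci-like sequence (a=2, b=1) until >= 22:
  Yield 2, then a,b = 1,3
  Yield 1, then a,b = 3,4
  Yield 3, then a,b = 4,7
  Yield 4, then a,b = 7,11
  Yield 7, then a,b = 11,18
  Yield 11, then a,b = 18,29
  Yield 18, then a,b = 29,47
Step 2: 29 >= 22, stop.
Therefore out = [2, 1, 3, 4, 7, 11, 18].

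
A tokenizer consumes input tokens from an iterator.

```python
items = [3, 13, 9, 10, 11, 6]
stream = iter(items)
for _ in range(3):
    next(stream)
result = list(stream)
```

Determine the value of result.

Step 1: Create iterator over [3, 13, 9, 10, 11, 6].
Step 2: Advance 3 positions (consuming [3, 13, 9]).
Step 3: list() collects remaining elements: [10, 11, 6].
Therefore result = [10, 11, 6].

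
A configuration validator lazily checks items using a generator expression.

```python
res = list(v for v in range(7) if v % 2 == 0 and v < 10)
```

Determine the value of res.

Step 1: Filter range(7) where v % 2 == 0 and v < 10:
  v=0: both conditions met, included
  v=1: excluded (1 % 2 != 0)
  v=2: both conditions met, included
  v=3: excluded (3 % 2 != 0)
  v=4: both conditions met, included
  v=5: excluded (5 % 2 != 0)
  v=6: both conditions met, included
Therefore res = [0, 2, 4, 6].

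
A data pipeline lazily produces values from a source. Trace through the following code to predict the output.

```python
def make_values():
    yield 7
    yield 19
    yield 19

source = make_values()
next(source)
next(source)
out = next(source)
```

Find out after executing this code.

Step 1: make_values() creates a generator.
Step 2: next(source) yields 7 (consumed and discarded).
Step 3: next(source) yields 19 (consumed and discarded).
Step 4: next(source) yields 19, assigned to out.
Therefore out = 19.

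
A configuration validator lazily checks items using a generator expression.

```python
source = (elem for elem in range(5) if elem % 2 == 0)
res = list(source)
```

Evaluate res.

Step 1: Filter range(5) keeping only even values:
  elem=0: even, included
  elem=1: odd, excluded
  elem=2: even, included
  elem=3: odd, excluded
  elem=4: even, included
Therefore res = [0, 2, 4].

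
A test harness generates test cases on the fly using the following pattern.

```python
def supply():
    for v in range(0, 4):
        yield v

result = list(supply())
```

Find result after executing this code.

Step 1: The generator yields each value from range(0, 4).
Step 2: list() consumes all yields: [0, 1, 2, 3].
Therefore result = [0, 1, 2, 3].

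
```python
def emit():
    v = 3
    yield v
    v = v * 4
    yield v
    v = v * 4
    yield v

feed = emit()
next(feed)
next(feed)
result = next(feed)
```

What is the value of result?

Step 1: Trace through generator execution:
  Yield 1: v starts at 3, yield 3
  Yield 2: v = 3 * 4 = 12, yield 12
  Yield 3: v = 12 * 4 = 48, yield 48
Step 2: First next() gets 3, second next() gets the second value, third next() yields 48.
Therefore result = 48.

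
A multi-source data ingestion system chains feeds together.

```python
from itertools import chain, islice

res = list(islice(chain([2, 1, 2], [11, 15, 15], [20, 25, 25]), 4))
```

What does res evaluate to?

Step 1: chain([2, 1, 2], [11, 15, 15], [20, 25, 25]) = [2, 1, 2, 11, 15, 15, 20, 25, 25].
Step 2: islice takes first 4 elements: [2, 1, 2, 11].
Therefore res = [2, 1, 2, 11].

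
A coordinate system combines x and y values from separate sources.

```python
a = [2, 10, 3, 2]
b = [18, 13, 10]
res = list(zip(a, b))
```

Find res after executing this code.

Step 1: zip stops at shortest (len(a)=4, len(b)=3):
  Index 0: (2, 18)
  Index 1: (10, 13)
  Index 2: (3, 10)
Step 2: Last element of a (2) has no pair, dropped.
Therefore res = [(2, 18), (10, 13), (3, 10)].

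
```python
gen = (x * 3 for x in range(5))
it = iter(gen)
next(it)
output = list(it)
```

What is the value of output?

Step 1: Generator produces [0, 3, 6, 9, 12].
Step 2: next(it) consumes first element (0).
Step 3: list(it) collects remaining: [3, 6, 9, 12].
Therefore output = [3, 6, 9, 12].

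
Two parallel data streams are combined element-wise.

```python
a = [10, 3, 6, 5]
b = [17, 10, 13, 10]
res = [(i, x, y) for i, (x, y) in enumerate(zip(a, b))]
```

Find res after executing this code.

Step 1: enumerate(zip(a, b)) gives index with paired elements:
  i=0: (10, 17)
  i=1: (3, 10)
  i=2: (6, 13)
  i=3: (5, 10)
Therefore res = [(0, 10, 17), (1, 3, 10), (2, 6, 13), (3, 5, 10)].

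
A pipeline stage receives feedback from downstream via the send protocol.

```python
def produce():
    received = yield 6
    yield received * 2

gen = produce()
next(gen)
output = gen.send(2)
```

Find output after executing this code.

Step 1: next(gen) advances to first yield, producing 6.
Step 2: send(2) resumes, received = 2.
Step 3: yield received * 2 = 2 * 2 = 4.
Therefore output = 4.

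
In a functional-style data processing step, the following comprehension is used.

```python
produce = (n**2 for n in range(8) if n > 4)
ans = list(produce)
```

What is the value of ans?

Step 1: For range(8), keep n > 4, then square:
  n=0: 0 <= 4, excluded
  n=1: 1 <= 4, excluded
  n=2: 2 <= 4, excluded
  n=3: 3 <= 4, excluded
  n=4: 4 <= 4, excluded
  n=5: 5 > 4, yield 5**2 = 25
  n=6: 6 > 4, yield 6**2 = 36
  n=7: 7 > 4, yield 7**2 = 49
Therefore ans = [25, 36, 49].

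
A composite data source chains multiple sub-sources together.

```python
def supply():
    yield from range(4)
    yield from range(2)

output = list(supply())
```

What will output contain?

Step 1: Trace yields in order:
  yield 0
  yield 1
  yield 2
  yield 3
  yield 0
  yield 1
Therefore output = [0, 1, 2, 3, 0, 1].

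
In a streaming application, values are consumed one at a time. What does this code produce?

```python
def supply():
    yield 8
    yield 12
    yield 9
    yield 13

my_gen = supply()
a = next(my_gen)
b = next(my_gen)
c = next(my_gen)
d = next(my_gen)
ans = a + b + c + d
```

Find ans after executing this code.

Step 1: Create generator and consume all values:
  a = next(my_gen) = 8
  b = next(my_gen) = 12
  c = next(my_gen) = 9
  d = next(my_gen) = 13
Step 2: ans = 8 + 12 + 9 + 13 = 42.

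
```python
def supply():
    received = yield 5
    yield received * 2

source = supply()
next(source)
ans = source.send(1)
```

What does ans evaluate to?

Step 1: next(source) advances to first yield, producing 5.
Step 2: send(1) resumes, received = 1.
Step 3: yield received * 2 = 1 * 2 = 2.
Therefore ans = 2.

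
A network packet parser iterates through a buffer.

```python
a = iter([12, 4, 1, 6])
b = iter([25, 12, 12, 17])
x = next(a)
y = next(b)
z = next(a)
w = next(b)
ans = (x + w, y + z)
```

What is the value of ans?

Step 1: a iterates [12, 4, 1, 6], b iterates [25, 12, 12, 17].
Step 2: x = next(a) = 12, y = next(b) = 25.
Step 3: z = next(a) = 4, w = next(b) = 12.
Step 4: ans = (12 + 12, 25 + 4) = (24, 29).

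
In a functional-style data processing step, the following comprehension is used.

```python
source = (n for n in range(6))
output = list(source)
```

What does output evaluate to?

Step 1: Generator expression iterates range(6): [0, 1, 2, 3, 4, 5].
Step 2: list() collects all values.
Therefore output = [0, 1, 2, 3, 4, 5].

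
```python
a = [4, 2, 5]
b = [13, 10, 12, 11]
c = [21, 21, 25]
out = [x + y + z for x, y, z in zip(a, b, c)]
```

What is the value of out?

Step 1: zip three lists (truncates to shortest, len=3):
  4 + 13 + 21 = 38
  2 + 10 + 21 = 33
  5 + 12 + 25 = 42
Therefore out = [38, 33, 42].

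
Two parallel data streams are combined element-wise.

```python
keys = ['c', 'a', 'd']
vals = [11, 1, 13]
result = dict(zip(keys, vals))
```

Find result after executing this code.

Step 1: zip pairs keys with values:
  'c' -> 11
  'a' -> 1
  'd' -> 13
Therefore result = {'c': 11, 'a': 1, 'd': 13}.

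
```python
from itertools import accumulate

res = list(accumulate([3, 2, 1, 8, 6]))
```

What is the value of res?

Step 1: accumulate computes running sums:
  + 3 = 3
  + 2 = 5
  + 1 = 6
  + 8 = 14
  + 6 = 20
Therefore res = [3, 5, 6, 14, 20].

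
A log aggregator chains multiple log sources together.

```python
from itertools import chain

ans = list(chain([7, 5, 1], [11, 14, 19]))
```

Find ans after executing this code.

Step 1: chain() concatenates iterables: [7, 5, 1] + [11, 14, 19].
Therefore ans = [7, 5, 1, 11, 14, 19].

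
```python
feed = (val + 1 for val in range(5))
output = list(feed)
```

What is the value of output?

Step 1: For each val in range(5), compute val+1:
  val=0: 0+1 = 1
  val=1: 1+1 = 2
  val=2: 2+1 = 3
  val=3: 3+1 = 4
  val=4: 4+1 = 5
Therefore output = [1, 2, 3, 4, 5].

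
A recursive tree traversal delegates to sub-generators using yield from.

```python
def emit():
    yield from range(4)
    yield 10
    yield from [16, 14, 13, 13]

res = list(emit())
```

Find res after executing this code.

Step 1: Trace yields in order:
  yield 0
  yield 1
  yield 2
  yield 3
  yield 10
  yield 16
  yield 14
  yield 13
  yield 13
Therefore res = [0, 1, 2, 3, 10, 16, 14, 13, 13].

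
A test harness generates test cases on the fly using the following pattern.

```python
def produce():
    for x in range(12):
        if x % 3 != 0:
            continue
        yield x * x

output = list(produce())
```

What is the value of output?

Step 1: Only yield x**2 when x is divisible by 3:
  x=0: 0 % 3 == 0, yield 0**2 = 0
  x=3: 3 % 3 == 0, yield 3**2 = 9
  x=6: 6 % 3 == 0, yield 6**2 = 36
  x=9: 9 % 3 == 0, yield 9**2 = 81
Therefore output = [0, 9, 36, 81].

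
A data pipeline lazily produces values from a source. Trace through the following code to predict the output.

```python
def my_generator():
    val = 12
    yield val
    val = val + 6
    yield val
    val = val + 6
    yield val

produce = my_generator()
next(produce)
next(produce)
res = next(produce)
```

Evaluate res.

Step 1: Trace through generator execution:
  Yield 1: val starts at 12, yield 12
  Yield 2: val = 12 + 6 = 18, yield 18
  Yield 3: val = 18 + 6 = 24, yield 24
Step 2: First next() gets 12, second next() gets the second value, third next() yields 24.
Therefore res = 24.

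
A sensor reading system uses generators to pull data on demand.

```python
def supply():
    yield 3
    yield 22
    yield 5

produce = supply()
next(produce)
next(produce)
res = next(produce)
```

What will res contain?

Step 1: supply() creates a generator.
Step 2: next(produce) yields 3 (consumed and discarded).
Step 3: next(produce) yields 22 (consumed and discarded).
Step 4: next(produce) yields 5, assigned to res.
Therefore res = 5.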